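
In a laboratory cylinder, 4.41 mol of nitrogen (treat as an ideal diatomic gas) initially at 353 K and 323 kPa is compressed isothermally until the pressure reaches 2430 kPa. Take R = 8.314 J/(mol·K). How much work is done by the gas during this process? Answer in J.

V₁ = nRT₁/P₁ = 4.41×8.314×353/323 = 40.1 L.
Isothermal: T stays 353 K; PV = const ⇒ V₂ = 5.33 L, P₂ = 2430 kPa.
W = nRT ln(V₂/V₁) = 4.41×8.314×353×ln(0.133) = -26100 J.

-26100 J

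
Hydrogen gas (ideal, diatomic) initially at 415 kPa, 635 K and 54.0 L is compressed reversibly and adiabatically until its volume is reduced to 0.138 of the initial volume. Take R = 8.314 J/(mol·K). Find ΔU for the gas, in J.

n = P₁V₁/(RT₁) = 415×54.0/(8.314×635) = 4.24 mol.
Adiabatic: TV^(γ−1) = const ⇒ T₂ = 635×(7.25)^0.400 = 1400 K; PV^γ = const ⇒ P₂ = 6640 kPa.
For an ideal gas ΔU = nCvΔT with Cv = (5/2)R = 20.8 J/(mol·K).
ΔU = 4.24×20.8×(1400−635) = 67700 J.

67700 J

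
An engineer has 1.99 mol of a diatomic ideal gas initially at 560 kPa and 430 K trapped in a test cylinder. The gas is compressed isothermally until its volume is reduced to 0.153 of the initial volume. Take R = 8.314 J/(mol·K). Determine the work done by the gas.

-13400 J

V₁ = nRT₁/P₁ = 1.99×8.314×430/560 = 12.7 L.
Isothermal: T stays 430 K; PV = const ⇒ V₂ = 1.94 L, P₂ = 3660 kPa.
W = nRT ln(V₂/V₁) = 1.99×8.314×430×ln(0.153) = -13400 J.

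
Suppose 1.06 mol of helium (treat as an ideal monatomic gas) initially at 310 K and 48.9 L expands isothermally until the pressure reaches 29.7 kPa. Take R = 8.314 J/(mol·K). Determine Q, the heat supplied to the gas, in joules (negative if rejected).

P₁ = nRT₁/V₁ = 1.06×8.314×310/48.9 = 55.9 kPa.
Isothermal: T stays 310 K; PV = const ⇒ V₂ = 92.0 L, P₂ = 29.7 kPa.
ΔU = 0 (ideal gas, T constant).
W = nRT ln(V₂/V₁) = 1.06×8.314×310×ln(1.88) = 1730 J.
Q = ΔU + W = 1730 J.

1730 J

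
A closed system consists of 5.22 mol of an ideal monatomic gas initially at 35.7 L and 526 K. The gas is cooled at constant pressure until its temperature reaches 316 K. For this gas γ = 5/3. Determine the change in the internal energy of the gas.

P₁ = nRT₁/V₁ = 5.22×8.314×526/35.7 = 639 kPa.
Isobaric: P stays 639 kPa; V/T = const ⇒ T₂ = 316 K, V₂ = 21.4 L.
For an ideal gas ΔU = nCvΔT with Cv = (3/2)R = 12.5 J/(mol·K).
ΔU = 5.22×12.5×(316−526) = -13700 J.

-13700 J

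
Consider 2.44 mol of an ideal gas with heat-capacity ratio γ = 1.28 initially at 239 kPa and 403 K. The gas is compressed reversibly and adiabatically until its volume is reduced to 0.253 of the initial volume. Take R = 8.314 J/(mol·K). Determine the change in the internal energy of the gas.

13700 J

V₁ = nRT₁/P₁ = 2.44×8.314×403/239 = 34.2 L.
Adiabatic: TV^(γ−1) = const ⇒ T₂ = 403×(3.95)^0.280 = 592 K; PV^γ = const ⇒ P₂ = 1390 kPa.
For an ideal gas ΔU = nCvΔT with Cv = R/(γ−1) = 29.7 J/(mol·K).
ΔU = 2.44×29.7×(592−403) = 13700 J.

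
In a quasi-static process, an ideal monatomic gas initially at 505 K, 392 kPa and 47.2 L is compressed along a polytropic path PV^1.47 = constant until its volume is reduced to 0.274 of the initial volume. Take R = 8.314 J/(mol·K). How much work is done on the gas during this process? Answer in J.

33000 J

n = P₁V₁/(RT₁) = 392×47.2/(8.314×505) = 4.41 mol.
Polytropic n=1.47: T₂ = T₁(V₁/V₂)^(n−1) = 505×(3.65)^0.47 = 928 K; P₂ = P₁(V₁/V₂)^n = 2630 kPa.
W = (P₁V₁−P₂V₂)/(n−1) = (392×47.2−2630×12.9)/0.47 = -33000 J.
Work done on the gas = −W_by = 33000 J.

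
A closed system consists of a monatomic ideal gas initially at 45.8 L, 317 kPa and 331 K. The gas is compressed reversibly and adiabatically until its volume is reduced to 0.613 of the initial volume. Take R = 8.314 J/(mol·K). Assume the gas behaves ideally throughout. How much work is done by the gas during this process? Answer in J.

-8400 J

n = P₁V₁/(RT₁) = 317×45.8/(8.314×331) = 5.28 mol.
Adiabatic: TV^(γ−1) = const ⇒ T₂ = 331×(1.63)^0.667 = 459 K; PV^γ = const ⇒ P₂ = 717 kPa.
ΔU = nCvΔT = 5.28×12.5×(459−331) = 8400 J.
Q = 0 for an adiabatic process, so W = −ΔU = -8400 J.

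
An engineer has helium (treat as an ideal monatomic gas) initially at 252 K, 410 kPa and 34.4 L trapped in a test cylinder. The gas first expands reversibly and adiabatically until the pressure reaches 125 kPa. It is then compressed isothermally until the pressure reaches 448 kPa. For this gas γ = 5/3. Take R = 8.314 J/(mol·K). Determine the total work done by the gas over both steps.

-3190 J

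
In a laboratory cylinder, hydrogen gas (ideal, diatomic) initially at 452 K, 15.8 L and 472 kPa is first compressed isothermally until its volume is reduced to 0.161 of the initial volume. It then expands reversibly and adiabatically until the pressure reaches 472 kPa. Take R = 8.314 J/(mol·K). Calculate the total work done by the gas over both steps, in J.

-6040 J

n = P₁V₁/(RT₁) = 472×15.8/(8.314×452) = 1.98 mol.
Step 1 — Isothermal: T stays 452 K; PV = const ⇒ V₂ = 2.54 L, P₂ = 2930 kPa.
ΔU = 0 (ideal gas, T constant).
W = nRT ln(V₂/V₁) = 1.98×8.314×452×ln(0.161) = -13600 J.
Q = ΔU + W = -13600 J.
State after step 1: P = 2930 kPa, V = 2.54 L, T = 452 K.
Step 2 — Adiabatic: T₂/T₁ = (P₂/P₁)^((γ−1)/γ) ⇒ T₂ = 452×(0.161)^0.286 = 268 K; V₂ = 9.38 L.
ΔU = nCvΔT = 1.98×20.8×(268−452) = -7580 J.
Q = 0 for an adiabatic process, so W = −ΔU = 7580 J.
Net over both steps: W = -6040 J, Q = -13600 J, ΔU = -7580 J.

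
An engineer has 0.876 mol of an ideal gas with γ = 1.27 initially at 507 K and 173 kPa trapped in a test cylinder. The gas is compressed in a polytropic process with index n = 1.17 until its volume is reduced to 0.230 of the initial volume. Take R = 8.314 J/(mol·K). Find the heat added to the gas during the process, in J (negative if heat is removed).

V₁ = nRT₁/P₁ = 0.876×8.314×507/173 = 21.3 L.
Polytropic n=1.17: T₂ = T₁(V₁/V₂)^(n−1) = 507×(4.35)^0.17 = 651 K; P₂ = P₁(V₁/V₂)^n = 966 kPa.
W = (P₁V₁−P₂V₂)/(n−1) = (173×21.3−966×4.91)/0.17 = -6160 J.
ΔU = nCvΔT = 0.876×30.8×(651−507) = 3880 J.
Q = ΔU + W = -2280 J.

-2280 J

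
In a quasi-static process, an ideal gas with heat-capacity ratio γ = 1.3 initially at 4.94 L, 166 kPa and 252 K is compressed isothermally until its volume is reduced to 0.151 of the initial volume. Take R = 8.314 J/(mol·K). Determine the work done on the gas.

1550 J

n = P₁V₁/(RT₁) = 166×4.94/(8.314×252) = 0.391 mol.
Isothermal: T stays 252 K; PV = const ⇒ V₂ = 0.746 L, P₂ = 1100 kPa.
W = nRT ln(V₂/V₁) = 0.391×8.314×252×ln(0.151) = -1550 J.
Work done on the gas = −W_by = 1550 J.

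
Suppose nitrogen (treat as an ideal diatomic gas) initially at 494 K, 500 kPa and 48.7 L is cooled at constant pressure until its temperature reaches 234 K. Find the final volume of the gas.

Isobaric: P stays 500 kPa; V/T = const ⇒ T₂ = 234 K, V₂ = 23.1 L.

23.1 L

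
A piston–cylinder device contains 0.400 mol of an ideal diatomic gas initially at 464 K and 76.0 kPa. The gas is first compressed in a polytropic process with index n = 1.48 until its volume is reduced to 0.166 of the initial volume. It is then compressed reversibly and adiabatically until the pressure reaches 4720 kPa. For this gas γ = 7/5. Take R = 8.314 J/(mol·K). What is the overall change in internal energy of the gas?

V₁ = nRT₁/P₁ = 0.400×8.314×464/76.0 = 20.3 L.
Step 1 — Polytropic n=1.48: T₂ = T₁(V₁/V₂)^(n−1) = 464×(6.02)^0.48 = 1100 K; P₂ = P₁(V₁/V₂)^n = 1080 kPa.
W = (P₁V₁−P₂V₂)/(n−1) = (76.0×20.3−1080×3.37)/0.48 = -4400 J.
ΔU = nCvΔT = 0.400×20.8×(1100−464) = 5280 J.
Q = ΔU + W = 879 J.
State after step 1: P = 1080 kPa, V = 3.37 L, T = 1100 K.
Step 2 — Adiabatic: T₂/T₁ = (P₂/P₁)^((γ−1)/γ) ⇒ T₂ = 1100×(4.35)^0.286 = 1670 K; V₂ = 1.18 L.
ΔU = nCvΔT = 0.400×20.8×(1670−1100) = 4770 J.
Q = 0 for an adiabatic process, so W = −ΔU = -4770 J.
Net over both steps: W = -9170 J, Q = 879 J, ΔU = 10000 J.

10000 J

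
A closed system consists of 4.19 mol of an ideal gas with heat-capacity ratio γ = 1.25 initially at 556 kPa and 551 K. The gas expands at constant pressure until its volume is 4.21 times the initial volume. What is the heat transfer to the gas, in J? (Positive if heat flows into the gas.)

V₁ = nRT₁/P₁ = 4.19×8.314×551/556 = 34.5 L.
Isobaric: P stays 556 kPa; V/T = const ⇒ T₂ = 2320 K, V₂ = 145 L.
W = PΔV = 556×(145−34.5) kPa·L = 61600 J.
ΔU = nCvΔT = 4.19×33.3×(2320−551) = 246000 J.
Q = ΔU + W = nCpΔT = 308000 J.

308000 J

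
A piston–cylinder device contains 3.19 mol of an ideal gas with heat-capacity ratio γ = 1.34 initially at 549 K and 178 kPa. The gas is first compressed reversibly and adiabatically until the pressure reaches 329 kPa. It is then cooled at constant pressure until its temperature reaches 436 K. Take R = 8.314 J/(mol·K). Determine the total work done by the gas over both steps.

-12700 J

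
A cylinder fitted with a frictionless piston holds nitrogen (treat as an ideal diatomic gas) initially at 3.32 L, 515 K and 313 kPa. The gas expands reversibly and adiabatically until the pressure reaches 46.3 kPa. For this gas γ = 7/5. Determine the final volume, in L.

Adiabatic: T₂/T₁ = (P₂/P₁)^((γ−1)/γ) ⇒ T₂ = 515×(0.148)^0.286 = 298 K; V₂ = 13.0 L.

13.0 L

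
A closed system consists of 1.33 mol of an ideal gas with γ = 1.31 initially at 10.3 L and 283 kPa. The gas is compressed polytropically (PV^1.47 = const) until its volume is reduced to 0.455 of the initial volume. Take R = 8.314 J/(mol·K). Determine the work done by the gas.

T₁ = P₁V₁/(nR) = 283×10.3/(1.33×8.314) = 264 K.
Polytropic n=1.47: T₂ = T₁(V₁/V₂)^(n−1) = 264×(2.20)^0.47 = 382 K; P₂ = P₁(V₁/V₂)^n = 901 kPa.
W = (P₁V₁−P₂V₂)/(n−1) = (283×10.3−901×4.69)/0.47 = -2780 J.

-2780 J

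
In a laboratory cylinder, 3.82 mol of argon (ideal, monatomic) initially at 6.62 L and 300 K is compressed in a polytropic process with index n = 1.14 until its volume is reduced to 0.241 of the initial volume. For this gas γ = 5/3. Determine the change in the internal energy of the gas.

P₁ = nRT₁/V₁ = 3.82×8.314×300/6.62 = 1440 kPa.
Polytropic n=1.14: T₂ = T₁(V₁/V₂)^(n−1) = 300×(4.15)^0.14 = 366 K; P₂ = P₁(V₁/V₂)^n = 7290 kPa.
For an ideal gas ΔU = nCvΔT with Cv = (3/2)R = 12.5 J/(mol·K).
ΔU = 3.82×12.5×(366−300) = 3150 J.

3150 J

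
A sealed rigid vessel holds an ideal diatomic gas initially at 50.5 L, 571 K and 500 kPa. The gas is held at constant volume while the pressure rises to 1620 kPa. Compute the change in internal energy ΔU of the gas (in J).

141000 J

n = P₁V₁/(RT₁) = 500×50.5/(8.314×571) = 5.32 mol.
Isochoric: V stays 50.5 L; P/T = const ⇒ T₂ = 1850 K, P₂ = 1620 kPa.
For an ideal gas ΔU = nCvΔT with Cv = (5/2)R = 20.8 J/(mol·K).
ΔU = 5.32×20.8×(1850−571) = 141000 J.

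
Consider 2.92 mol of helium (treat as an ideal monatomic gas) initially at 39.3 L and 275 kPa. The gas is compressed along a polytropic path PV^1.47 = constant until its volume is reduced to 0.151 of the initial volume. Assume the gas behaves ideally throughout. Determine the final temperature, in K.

T₁ = P₁V₁/(nR) = 275×39.3/(2.92×8.314) = 445 K.
Polytropic n=1.47: T₂ = T₁(V₁/V₂)^(n−1) = 445×(6.62)^0.47 = 1080 K; P₂ = P₁(V₁/V₂)^n = 4430 kPa.

1080 K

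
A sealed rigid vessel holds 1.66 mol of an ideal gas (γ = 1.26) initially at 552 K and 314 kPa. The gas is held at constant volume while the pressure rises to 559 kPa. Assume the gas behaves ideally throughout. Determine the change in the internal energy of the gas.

22900 J

V₁ = nRT₁/P₁ = 1.66×8.314×552/314 = 24.3 L.
Isochoric: V stays 24.3 L; P/T = const ⇒ T₂ = 983 K, P₂ = 559 kPa.
For an ideal gas ΔU = nCvΔT with Cv = R/(γ−1) = 32.0 J/(mol·K).
ΔU = 1.66×32.0×(983−552) = 22900 J.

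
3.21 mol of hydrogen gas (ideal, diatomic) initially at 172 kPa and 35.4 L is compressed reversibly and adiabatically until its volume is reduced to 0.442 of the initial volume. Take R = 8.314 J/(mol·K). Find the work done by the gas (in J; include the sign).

-5880 J

T₁ = P₁V₁/(nR) = 172×35.4/(3.21×8.314) = 228 K.
Adiabatic: TV^(γ−1) = const ⇒ T₂ = 228×(2.26)^0.400 = 316 K; PV^γ = const ⇒ P₂ = 539 kPa.
ΔU = nCvΔT = 3.21×20.8×(316−228) = 5880 J.
Q = 0 for an adiabatic process, so W = −ΔU = -5880 J.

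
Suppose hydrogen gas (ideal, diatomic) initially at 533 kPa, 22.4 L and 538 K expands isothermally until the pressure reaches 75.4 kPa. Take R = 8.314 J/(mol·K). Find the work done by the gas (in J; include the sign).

n = P₁V₁/(RT₁) = 533×22.4/(8.314×538) = 2.67 mol.
Isothermal: T stays 538 K; PV = const ⇒ V₂ = 158 L, P₂ = 75.4 kPa.
W = nRT ln(V₂/V₁) = 2.67×8.314×538×ln(7.07) = 23300 J.

23300 J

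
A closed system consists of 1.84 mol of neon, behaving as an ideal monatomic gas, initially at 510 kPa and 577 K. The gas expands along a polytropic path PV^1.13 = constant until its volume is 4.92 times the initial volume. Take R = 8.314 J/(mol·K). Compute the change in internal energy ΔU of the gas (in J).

-2480 J

V₁ = nRT₁/P₁ = 1.84×8.314×577/510 = 17.3 L.
Polytropic n=1.13: T₂ = T₁(V₁/V₂)^(n−1) = 577×(0.203)^0.13 = 469 K; P₂ = P₁(V₁/V₂)^n = 84.3 kPa.
For an ideal gas ΔU = nCvΔT with Cv = (3/2)R = 12.5 J/(mol·K).
ΔU = 1.84×12.5×(469−577) = -2480 J.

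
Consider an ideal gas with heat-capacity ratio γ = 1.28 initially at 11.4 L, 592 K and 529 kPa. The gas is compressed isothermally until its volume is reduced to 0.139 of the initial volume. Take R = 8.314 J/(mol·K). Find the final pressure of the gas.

3810 kPa

Isothermal: T stays 592 K; PV = const ⇒ V₂ = 1.58 L, P₂ = 3810 kPa.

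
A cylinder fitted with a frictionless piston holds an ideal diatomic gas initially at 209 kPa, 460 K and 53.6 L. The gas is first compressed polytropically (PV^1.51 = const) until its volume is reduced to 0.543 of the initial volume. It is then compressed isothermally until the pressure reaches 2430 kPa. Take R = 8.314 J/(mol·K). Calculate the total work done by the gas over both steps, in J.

n = P₁V₁/(RT₁) = 209×53.6/(8.314×460) = 2.93 mol.
Step 1 — Polytropic n=1.51: T₂ = T₁(V₁/V₂)^(n−1) = 460×(1.84)^0.51 = 628 K; P₂ = P₁(V₁/V₂)^n = 526 kPa.
W = (P₁V₁−P₂V₂)/(n−1) = (209×53.6−526×29.1)/0.51 = -8030 J.
ΔU = nCvΔT = 2.93×20.8×(628−460) = 10200 J.
Q = ΔU + W = 2210 J.
State after step 1: P = 526 kPa, V = 29.1 L, T = 628 K.
Step 2 — Isothermal: T stays 628 K; PV = const ⇒ V₂ = 6.29 L, P₂ = 2430 kPa.
ΔU = 0 (ideal gas, T constant).
W = nRT ln(V₂/V₁) = 2.93×8.314×628×ln(0.216) = -23400 J.
Q = ΔU + W = -23400 J.
Net over both steps: W = -31400 J, Q = -21200 J, ΔU = 10200 J.

-31400 J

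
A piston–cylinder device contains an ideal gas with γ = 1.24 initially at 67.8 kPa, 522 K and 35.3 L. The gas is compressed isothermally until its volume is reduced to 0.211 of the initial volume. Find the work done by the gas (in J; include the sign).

n = P₁V₁/(RT₁) = 67.8×35.3/(8.314×522) = 0.551 mol.
Isothermal: T stays 522 K; PV = const ⇒ V₂ = 7.45 L, P₂ = 321 kPa.
W = nRT ln(V₂/V₁) = 0.551×8.314×522×ln(0.211) = -3720 J.

-3720 J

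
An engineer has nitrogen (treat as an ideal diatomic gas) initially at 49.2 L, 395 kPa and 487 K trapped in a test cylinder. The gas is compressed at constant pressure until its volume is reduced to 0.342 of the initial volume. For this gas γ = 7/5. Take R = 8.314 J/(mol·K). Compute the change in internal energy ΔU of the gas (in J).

n = P₁V₁/(RT₁) = 395×49.2/(8.314×487) = 4.80 mol.
Isobaric: P stays 395 kPa; V/T = const ⇒ T₂ = 167 K, V₂ = 16.8 L.
For an ideal gas ΔU = nCvΔT with Cv = (5/2)R = 20.8 J/(mol·K).
ΔU = 4.80×20.8×(167−487) = -32000 J.

-32000 J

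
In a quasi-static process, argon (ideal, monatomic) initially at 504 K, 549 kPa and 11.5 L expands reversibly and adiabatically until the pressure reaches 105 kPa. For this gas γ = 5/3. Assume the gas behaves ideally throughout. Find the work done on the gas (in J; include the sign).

n = P₁V₁/(RT₁) = 549×11.5/(8.314×504) = 1.51 mol.
Adiabatic: T₂/T₁ = (P₂/P₁)^((γ−1)/γ) ⇒ T₂ = 504×(0.191)^0.400 = 260 K; V₂ = 31.0 L.
ΔU = nCvΔT = 1.51×12.5×(260−504) = -4580 J.
Q = 0 for an adiabatic process, so W = −ΔU = 4580 J.
Work done on the gas = −W_by = -4580 J.

-4580 J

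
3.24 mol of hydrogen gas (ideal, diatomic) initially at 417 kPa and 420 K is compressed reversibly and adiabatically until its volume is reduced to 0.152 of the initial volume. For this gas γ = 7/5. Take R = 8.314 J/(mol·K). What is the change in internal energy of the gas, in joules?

V₁ = nRT₁/P₁ = 3.24×8.314×420/417 = 27.1 L.
Adiabatic: TV^(γ−1) = const ⇒ T₂ = 420×(6.58)^0.400 = 892 K; PV^γ = const ⇒ P₂ = 5830 kPa.
For an ideal gas ΔU = nCvΔT with Cv = (5/2)R = 20.8 J/(mol·K).
ΔU = 3.24×20.8×(892−420) = 31800 J.

31800 J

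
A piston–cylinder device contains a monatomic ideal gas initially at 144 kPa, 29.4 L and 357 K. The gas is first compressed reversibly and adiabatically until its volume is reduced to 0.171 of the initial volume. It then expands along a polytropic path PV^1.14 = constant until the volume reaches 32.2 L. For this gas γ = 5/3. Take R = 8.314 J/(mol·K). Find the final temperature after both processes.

n = P₁V₁/(RT₁) = 144×29.4/(8.314×357) = 1.43 mol.
Step 1 — Adiabatic: TV^(γ−1) = const ⇒ T₂ = 357×(5.85)^0.667 = 1160 K; PV^γ = const ⇒ P₂ = 2730 kPa.
ΔU = nCvΔT = 1.43×12.5×(1160−357) = 14300 J.
Q = 0 for an adiabatic process, so W = −ΔU = -14300 J.
State after step 1: P = 2730 kPa, V = 5.03 L, T = 1160 K.
Step 2 — Polytropic n=1.14: T₂ = T₁(V₁/V₂)^(n−1) = 1160×(0.156)^0.14 = 893 K; P₂ = P₁(V₁/V₂)^n = 329 kPa.
W = (P₁V₁−P₂V₂)/(n−1) = (2730×5.03−329×32.2)/0.14 = 22500 J.
ΔU = nCvΔT = 1.43×12.5×(893−1160) = -4720 J.
Q = ΔU + W = 17800 J.
Net over both steps: W = 8210 J, Q = 17800 J, ΔU = 9540 J.

893 K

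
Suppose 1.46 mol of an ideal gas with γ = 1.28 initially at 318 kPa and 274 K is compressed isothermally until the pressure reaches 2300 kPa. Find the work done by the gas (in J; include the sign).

-6580 J

V₁ = nRT₁/P₁ = 1.46×8.314×274/318 = 10.5 L.
Isothermal: T stays 274 K; PV = const ⇒ V₂ = 1.45 L, P₂ = 2300 kPa.
W = nRT ln(V₂/V₁) = 1.46×8.314×274×ln(0.138) = -6580 J.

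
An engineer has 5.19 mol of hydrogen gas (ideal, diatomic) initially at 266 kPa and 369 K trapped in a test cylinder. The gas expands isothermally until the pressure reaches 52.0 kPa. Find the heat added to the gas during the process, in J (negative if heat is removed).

V₁ = nRT₁/P₁ = 5.19×8.314×369/266 = 59.9 L.
Isothermal: T stays 369 K; PV = const ⇒ V₂ = 306 L, P₂ = 52.0 kPa.
ΔU = 0 (ideal gas, T constant).
W = nRT ln(V₂/V₁) = 5.19×8.314×369×ln(5.12) = 26000 J.
Q = ΔU + W = 26000 J.

26000 J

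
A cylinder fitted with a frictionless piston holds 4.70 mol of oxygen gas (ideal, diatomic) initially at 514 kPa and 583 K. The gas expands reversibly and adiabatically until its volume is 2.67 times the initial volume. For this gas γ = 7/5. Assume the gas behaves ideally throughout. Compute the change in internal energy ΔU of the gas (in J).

V₁ = nRT₁/P₁ = 4.70×8.314×583/514 = 44.3 L.
Adiabatic: TV^(γ−1) = const ⇒ T₂ = 583×(0.375)^0.400 = 394 K; PV^γ = const ⇒ P₂ = 130 kPa.
For an ideal gas ΔU = nCvΔT with Cv = (5/2)R = 20.8 J/(mol·K).
ΔU = 4.70×20.8×(394−583) = -18500 J.

-18500 J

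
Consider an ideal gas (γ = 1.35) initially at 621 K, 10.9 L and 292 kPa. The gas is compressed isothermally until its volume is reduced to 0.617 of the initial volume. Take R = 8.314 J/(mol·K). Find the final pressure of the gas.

473 kPa

Isothermal: T stays 621 K; PV = const ⇒ V₂ = 6.73 L, P₂ = 473 kPa.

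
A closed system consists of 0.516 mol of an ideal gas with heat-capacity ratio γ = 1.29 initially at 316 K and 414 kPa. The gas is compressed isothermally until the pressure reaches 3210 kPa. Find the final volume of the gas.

0.422 L

V₁ = nRT₁/P₁ = 0.516×8.314×316/414 = 3.27 L.
Isothermal: T stays 316 K; PV = const ⇒ V₂ = 0.422 L, P₂ = 3210 kPa.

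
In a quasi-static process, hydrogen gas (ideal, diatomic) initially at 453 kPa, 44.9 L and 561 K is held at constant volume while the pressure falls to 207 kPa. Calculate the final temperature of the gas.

Isochoric: V stays 44.9 L; P/T = const ⇒ T₂ = 256 K, P₂ = 207 kPa.

256 K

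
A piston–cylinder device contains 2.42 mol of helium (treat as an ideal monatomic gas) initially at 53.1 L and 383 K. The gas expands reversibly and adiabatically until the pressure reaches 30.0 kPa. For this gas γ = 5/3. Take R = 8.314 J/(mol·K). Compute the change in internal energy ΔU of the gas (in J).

P₁ = nRT₁/V₁ = 2.42×8.314×383/53.1 = 145 kPa.
Adiabatic: T₂/T₁ = (P₂/P₁)^((γ−1)/γ) ⇒ T₂ = 383×(0.207)^0.400 = 204 K; V₂ = 137 L.
For an ideal gas ΔU = nCvΔT with Cv = (3/2)R = 12.5 J/(mol·K).
ΔU = 2.42×12.5×(204−383) = -5410 J.

-5410 J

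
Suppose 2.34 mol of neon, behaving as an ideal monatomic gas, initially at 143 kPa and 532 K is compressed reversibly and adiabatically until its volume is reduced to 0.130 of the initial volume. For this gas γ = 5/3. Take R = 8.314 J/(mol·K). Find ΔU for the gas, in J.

45000 J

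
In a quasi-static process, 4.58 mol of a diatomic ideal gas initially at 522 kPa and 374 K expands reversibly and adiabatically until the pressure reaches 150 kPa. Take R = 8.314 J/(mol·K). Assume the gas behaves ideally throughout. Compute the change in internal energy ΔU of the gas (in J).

-10700 J

V₁ = nRT₁/P₁ = 4.58×8.314×374/522 = 27.3 L.
Adiabatic: T₂/T₁ = (P₂/P₁)^((γ−1)/γ) ⇒ T₂ = 374×(0.287)^0.286 = 262 K; V₂ = 66.5 L.
For an ideal gas ΔU = nCvΔT with Cv = (5/2)R = 20.8 J/(mol·K).
ΔU = 4.58×20.8×(262−374) = -10700 J.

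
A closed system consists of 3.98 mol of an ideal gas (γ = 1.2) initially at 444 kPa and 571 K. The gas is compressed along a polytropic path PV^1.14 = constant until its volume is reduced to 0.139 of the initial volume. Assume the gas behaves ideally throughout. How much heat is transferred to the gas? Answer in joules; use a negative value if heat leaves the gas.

-12900 J

V₁ = nRT₁/P₁ = 3.98×8.314×571/444 = 42.6 L.
Polytropic n=1.14: T₂ = T₁(V₁/V₂)^(n−1) = 571×(7.19)^0.14 = 753 K; P₂ = P₁(V₁/V₂)^n = 4210 kPa.
W = (P₁V₁−P₂V₂)/(n−1) = (444×42.6−4210×5.92)/0.14 = -42900 J.
ΔU = nCvΔT = 3.98×41.6×(753−571) = 30100 J.
Q = ΔU + W = -12900 J.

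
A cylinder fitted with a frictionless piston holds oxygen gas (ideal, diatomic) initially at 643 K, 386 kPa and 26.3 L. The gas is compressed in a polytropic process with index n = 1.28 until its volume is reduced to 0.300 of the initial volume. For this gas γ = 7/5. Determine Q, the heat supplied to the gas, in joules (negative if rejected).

n = P₁V₁/(RT₁) = 386×26.3/(8.314×643) = 1.90 mol.
Polytropic n=1.28: T₂ = T₁(V₁/V₂)^(n−1) = 643×(3.33)^0.28 = 901 K; P₂ = P₁(V₁/V₂)^n = 1800 kPa.
W = (P₁V₁−P₂V₂)/(n−1) = (386×26.3−1800×7.89)/0.28 = -14500 J.
ΔU = nCvΔT = 1.90×20.8×(901−643) = 10200 J.
Q = ΔU + W = -4360 J.

-4360 J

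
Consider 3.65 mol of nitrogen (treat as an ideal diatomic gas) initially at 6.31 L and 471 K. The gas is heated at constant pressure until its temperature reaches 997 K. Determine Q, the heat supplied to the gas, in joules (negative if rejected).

55900 J

P₁ = nRT₁/V₁ = 3.65×8.314×471/6.31 = 2270 kPa.
Isobaric: P stays 2270 kPa; V/T = const ⇒ T₂ = 997 K, V₂ = 13.4 L.
W = PΔV = 2270×(13.4−6.31) kPa·L = 16000 J.
ΔU = nCvΔT = 3.65×20.8×(997−471) = 39900 J.
Q = ΔU + W = nCpΔT = 55900 J.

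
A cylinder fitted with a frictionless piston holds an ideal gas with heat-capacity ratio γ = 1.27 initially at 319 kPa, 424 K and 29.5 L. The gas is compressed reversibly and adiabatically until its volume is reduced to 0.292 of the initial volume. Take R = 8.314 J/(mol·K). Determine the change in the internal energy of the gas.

13700 J

n = P₁V₁/(RT₁) = 319×29.5/(8.314×424) = 2.67 mol.
Adiabatic: TV^(γ−1) = const ⇒ T₂ = 424×(3.42)^0.270 = 591 K; PV^γ = const ⇒ P₂ = 1520 kPa.
For an ideal gas ΔU = nCvΔT with Cv = R/(γ−1) = 30.8 J/(mol·K).
ΔU = 2.67×30.8×(591−424) = 13700 J.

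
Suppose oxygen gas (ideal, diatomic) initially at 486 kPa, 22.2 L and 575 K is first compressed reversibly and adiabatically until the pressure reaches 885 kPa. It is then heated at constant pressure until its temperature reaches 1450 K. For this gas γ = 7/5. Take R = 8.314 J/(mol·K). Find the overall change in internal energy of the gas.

n = P₁V₁/(RT₁) = 486×22.2/(8.314×575) = 2.26 mol.
Step 1 — Adiabatic: T₂/T₁ = (P₂/P₁)^((γ−1)/γ) ⇒ T₂ = 575×(1.82)^0.286 = 682 K; V₂ = 14.5 L.
ΔU = nCvΔT = 2.26×20.8×(682−575) = 5040 J.
Q = 0 for an adiabatic process, so W = −ΔU = -5040 J.
State after step 1: P = 885 kPa, V = 14.5 L, T = 682 K.
Step 2 — Isobaric: P stays 885 kPa; V/T = const ⇒ T₂ = 1450 K, V₂ = 30.7 L.
W = PΔV = 885×(30.7−14.5) kPa·L = 14400 J.
ΔU = nCvΔT = 2.26×20.8×(1450−682) = 36000 J.
Q = ΔU + W = nCpΔT = 50400 J.
Net over both steps: W = 9360 J, Q = 50400 J, ΔU = 41000 J.

41000 J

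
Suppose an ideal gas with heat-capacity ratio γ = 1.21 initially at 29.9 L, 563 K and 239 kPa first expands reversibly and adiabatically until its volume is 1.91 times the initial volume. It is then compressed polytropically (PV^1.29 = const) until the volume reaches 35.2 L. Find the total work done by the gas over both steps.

n = P₁V₁/(RT₁) = 239×29.9/(8.314×563) = 1.53 mol.
Step 1 — Adiabatic: TV^(γ−1) = const ⇒ T₂ = 563×(0.524)^0.210 = 491 K; PV^γ = const ⇒ P₂ = 109 kPa.
ΔU = nCvΔT = 1.53×39.6×(491−563) = -4320 J.
Q = 0 for an adiabatic process, so W = −ΔU = 4320 J.
State after step 1: P = 109 kPa, V = 57.1 L, T = 491 K.
Step 2 — Polytropic n=1.29: T₂ = T₁(V₁/V₂)^(n−1) = 491×(1.62)^0.29 = 566 K; P₂ = P₁(V₁/V₂)^n = 204 kPa.
W = (P₁V₁−P₂V₂)/(n−1) = (109×57.1−204×35.2)/0.29 = -3240 J.
ΔU = nCvΔT = 1.53×39.6×(566−491) = 4480 J.
Q = ΔU + W = 1230 J.
Net over both steps: W = 1080 J, Q = 1230 J, ΔU = 152 J.

1080 J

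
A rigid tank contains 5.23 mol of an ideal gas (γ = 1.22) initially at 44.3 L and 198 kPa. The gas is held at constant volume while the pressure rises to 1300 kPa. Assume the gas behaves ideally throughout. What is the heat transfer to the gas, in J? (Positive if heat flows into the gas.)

T₁ = P₁V₁/(nR) = 198×44.3/(5.23×8.314) = 202 K.
Isochoric: V stays 44.3 L; P/T = const ⇒ T₂ = 1320 K, P₂ = 1300 kPa.
W = 0 (no volume change).
ΔU = nCvΔT = 5.23×37.8×(1320−202) = 222000 J.
Q = ΔU = 222000 J.

222000 J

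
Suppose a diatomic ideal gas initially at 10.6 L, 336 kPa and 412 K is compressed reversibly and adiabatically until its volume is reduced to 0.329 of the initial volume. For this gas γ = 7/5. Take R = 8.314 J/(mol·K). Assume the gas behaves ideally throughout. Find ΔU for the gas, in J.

4990 J

n = P₁V₁/(RT₁) = 336×10.6/(8.314×412) = 1.04 mol.
Adiabatic: TV^(γ−1) = const ⇒ T₂ = 412×(3.04)^0.400 = 643 K; PV^γ = const ⇒ P₂ = 1590 kPa.
For an ideal gas ΔU = nCvΔT with Cv = (5/2)R = 20.8 J/(mol·K).
ΔU = 1.04×20.8×(643−412) = 4990 J.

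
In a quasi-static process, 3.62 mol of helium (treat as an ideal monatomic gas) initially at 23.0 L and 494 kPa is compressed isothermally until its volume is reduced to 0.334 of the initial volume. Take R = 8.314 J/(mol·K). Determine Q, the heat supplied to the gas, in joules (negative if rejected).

-12500 J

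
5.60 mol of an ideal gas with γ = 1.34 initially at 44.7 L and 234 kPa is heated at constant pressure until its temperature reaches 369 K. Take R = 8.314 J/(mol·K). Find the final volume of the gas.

73.4 L

T₁ = P₁V₁/(nR) = 234×44.7/(5.60×8.314) = 225 K.
Isobaric: P stays 234 kPa; V/T = const ⇒ T₂ = 369 K, V₂ = 73.4 L.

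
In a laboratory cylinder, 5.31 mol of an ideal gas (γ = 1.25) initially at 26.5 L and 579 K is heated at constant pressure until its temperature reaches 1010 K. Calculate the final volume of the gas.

P₁ = nRT₁/V₁ = 5.31×8.314×579/26.5 = 965 kPa.
Isobaric: P stays 965 kPa; V/T = const ⇒ T₂ = 1010 K, V₂ = 46.2 L.

46.2 L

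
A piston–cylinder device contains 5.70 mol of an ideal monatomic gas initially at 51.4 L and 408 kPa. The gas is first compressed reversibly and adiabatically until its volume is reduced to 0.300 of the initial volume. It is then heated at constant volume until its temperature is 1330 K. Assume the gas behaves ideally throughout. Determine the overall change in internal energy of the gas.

T₁ = P₁V₁/(nR) = 408×51.4/(5.70×8.314) = 443 K.
Step 1 — Adiabatic: TV^(γ−1) = const ⇒ T₂ = 443×(3.33)^0.667 = 987 K; PV^γ = const ⇒ P₂ = 3030 kPa.
ΔU = nCvΔT = 5.70×12.5×(987−443) = 38700 J.
Q = 0 for an adiabatic process, so W = −ΔU = -38700 J.
State after step 1: P = 3030 kPa, V = 15.4 L, T = 987 K.
Step 2 — Isochoric: V stays 15.4 L; P/T = const ⇒ T₂ = 1330 K, P₂ = 4090 kPa.
W = 0 (no volume change).
ΔU = nCvΔT = 5.70×12.5×(1330−987) = 24300 J.
Q = ΔU = 24300 J.
Net over both steps: W = -38700 J, Q = 24300 J, ΔU = 63100 J.

63100 J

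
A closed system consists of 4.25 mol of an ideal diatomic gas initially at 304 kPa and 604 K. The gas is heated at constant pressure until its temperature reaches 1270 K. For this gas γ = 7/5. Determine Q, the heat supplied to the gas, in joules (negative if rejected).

82400 J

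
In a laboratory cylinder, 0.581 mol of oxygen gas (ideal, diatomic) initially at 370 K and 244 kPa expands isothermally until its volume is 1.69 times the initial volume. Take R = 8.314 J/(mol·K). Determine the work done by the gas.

V₁ = nRT₁/P₁ = 0.581×8.314×370/244 = 7.32 L.
Isothermal: T stays 370 K; PV = const ⇒ V₂ = 12.4 L, P₂ = 144 kPa.
W = nRT ln(V₂/V₁) = 0.581×8.314×370×ln(1.69) = 938 J.

938 J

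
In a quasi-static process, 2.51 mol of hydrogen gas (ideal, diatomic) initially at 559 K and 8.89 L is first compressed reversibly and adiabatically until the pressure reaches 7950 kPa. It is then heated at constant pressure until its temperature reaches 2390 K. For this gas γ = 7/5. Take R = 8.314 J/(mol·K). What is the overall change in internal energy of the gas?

P₁ = nRT₁/V₁ = 2.51×8.314×559/8.89 = 1310 kPa.
Step 1 — Adiabatic: T₂/T₁ = (P₂/P₁)^((γ−1)/γ) ⇒ T₂ = 559×(6.06)^0.286 = 935 K; V₂ = 2.46 L.
ΔU = nCvΔT = 2.51×20.8×(935−559) = 19600 J.
Q = 0 for an adiabatic process, so W = −ΔU = -19600 J.
State after step 1: P = 7950 kPa, V = 2.46 L, T = 935 K.
Step 2 — Isobaric: P stays 7950 kPa; V/T = const ⇒ T₂ = 2390 K, V₂ = 6.27 L.
W = PΔV = 7950×(6.27−2.46) kPa·L = 30400 J.
ΔU = nCvΔT = 2.51×20.8×(2390−935) = 75900 J.
Q = ΔU + W = nCpΔT = 106000 J.
Net over both steps: W = 10700 J, Q = 106000 J, ΔU = 95500 J.

95500 J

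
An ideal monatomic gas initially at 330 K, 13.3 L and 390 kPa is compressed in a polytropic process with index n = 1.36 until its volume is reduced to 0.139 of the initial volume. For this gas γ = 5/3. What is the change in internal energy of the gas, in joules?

8050 J

n = P₁V₁/(RT₁) = 390×13.3/(8.314×330) = 1.89 mol.
Polytropic n=1.36: T₂ = T₁(V₁/V₂)^(n−1) = 330×(7.19)^0.36 = 671 K; P₂ = P₁(V₁/V₂)^n = 5710 kPa.
For an ideal gas ΔU = nCvΔT with Cv = (3/2)R = 12.5 J/(mol·K).
ΔU = 1.89×12.5×(671−330) = 8050 J.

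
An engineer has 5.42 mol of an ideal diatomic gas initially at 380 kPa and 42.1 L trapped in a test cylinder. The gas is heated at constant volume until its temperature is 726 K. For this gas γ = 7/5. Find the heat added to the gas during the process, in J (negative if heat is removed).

41800 J

T₁ = P₁V₁/(nR) = 380×42.1/(5.42×8.314) = 355 K.
Isochoric: V stays 42.1 L; P/T = const ⇒ T₂ = 726 K, P₂ = 777 kPa.
W = 0 (no volume change).
ΔU = nCvΔT = 5.42×20.8×(726−355) = 41800 J.
Q = ΔU = 41800 J.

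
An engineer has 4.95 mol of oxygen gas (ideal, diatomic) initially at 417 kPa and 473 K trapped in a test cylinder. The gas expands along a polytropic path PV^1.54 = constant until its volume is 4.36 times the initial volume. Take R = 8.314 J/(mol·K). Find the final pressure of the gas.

43.2 kPa

V₁ = nRT₁/P₁ = 4.95×8.314×473/417 = 46.7 L.
Polytropic n=1.54: T₂ = T₁(V₁/V₂)^(n−1) = 473×(0.229)^0.54 = 214 K; P₂ = P₁(V₁/V₂)^n = 43.2 kPa.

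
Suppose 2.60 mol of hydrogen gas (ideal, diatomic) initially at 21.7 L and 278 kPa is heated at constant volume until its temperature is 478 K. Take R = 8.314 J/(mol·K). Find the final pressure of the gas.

476 kPa

T₁ = P₁V₁/(nR) = 278×21.7/(2.60×8.314) = 279 K.
Isochoric: V stays 21.7 L; P/T = const ⇒ T₂ = 478 K, P₂ = 476 kPa.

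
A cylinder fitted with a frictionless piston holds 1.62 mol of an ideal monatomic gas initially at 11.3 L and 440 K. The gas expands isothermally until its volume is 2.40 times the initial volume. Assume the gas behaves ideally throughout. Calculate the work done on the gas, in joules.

P₁ = nRT₁/V₁ = 1.62×8.314×440/11.3 = 524 kPa.
Isothermal: T stays 440 K; PV = const ⇒ V₂ = 27.1 L, P₂ = 219 kPa.
W = nRT ln(V₂/V₁) = 1.62×8.314×440×ln(2.40) = 5190 J.
Work done on the gas = −W_by = -5190 J.

-5190 J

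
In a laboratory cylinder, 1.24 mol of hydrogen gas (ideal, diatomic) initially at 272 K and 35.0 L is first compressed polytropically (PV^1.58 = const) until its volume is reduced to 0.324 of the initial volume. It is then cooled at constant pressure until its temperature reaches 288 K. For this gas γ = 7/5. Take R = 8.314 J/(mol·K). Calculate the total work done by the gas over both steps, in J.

P₁ = nRT₁/V₁ = 1.24×8.314×272/35.0 = 80.1 kPa.
Step 1 — Polytropic n=1.58: T₂ = T₁(V₁/V₂)^(n−1) = 272×(3.09)^0.58 = 523 K; P₂ = P₁(V₁/V₂)^n = 475 kPa.
W = (P₁V₁−P₂V₂)/(n−1) = (80.1×35.0−475×11.3)/0.58 = -4460 J.
ΔU = nCvΔT = 1.24×20.8×(523−272) = 6470 J.
Q = ΔU + W = 2010 J.
State after step 1: P = 475 kPa, V = 11.3 L, T = 523 K.
Step 2 — Isobaric: P stays 475 kPa; V/T = const ⇒ T₂ = 288 K, V₂ = 6.25 L.
W = PΔV = 475×(6.25−11.3) kPa·L = -2420 J.
ΔU = nCvΔT = 1.24×20.8×(288−523) = -6060 J.
Q = ΔU + W = nCpΔT = -8480 J.
Net over both steps: W = -6880 J, Q = -6470 J, ΔU = 412 J.

-6880 J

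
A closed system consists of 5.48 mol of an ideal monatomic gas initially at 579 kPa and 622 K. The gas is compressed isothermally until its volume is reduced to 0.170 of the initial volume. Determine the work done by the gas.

V₁ = nRT₁/P₁ = 5.48×8.314×622/579 = 48.9 L.
Isothermal: T stays 622 K; PV = const ⇒ V₂ = 8.32 L, P₂ = 3410 kPa.
W = nRT ln(V₂/V₁) = 5.48×8.314×622×ln(0.170) = -50200 J.

-50200 J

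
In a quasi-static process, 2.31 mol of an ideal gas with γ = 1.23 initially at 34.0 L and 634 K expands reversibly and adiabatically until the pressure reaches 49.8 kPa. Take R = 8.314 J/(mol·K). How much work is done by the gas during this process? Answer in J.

16300 J

P₁ = nRT₁/V₁ = 2.31×8.314×634/34.0 = 358 kPa.
Adiabatic: T₂/T₁ = (P₂/P₁)^((γ−1)/γ) ⇒ T₂ = 634×(0.139)^0.187 = 438 K; V₂ = 169 L.
ΔU = nCvΔT = 2.31×36.1×(438−634) = -16300 J.
Q = 0 for an adiabatic process, so W = −ΔU = 16300 J.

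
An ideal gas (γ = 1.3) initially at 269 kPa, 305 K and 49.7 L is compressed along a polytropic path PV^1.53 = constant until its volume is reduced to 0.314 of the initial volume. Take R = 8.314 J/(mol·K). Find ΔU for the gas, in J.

37800 J

n = P₁V₁/(RT₁) = 269×49.7/(8.314×305) = 5.27 mol.
Polytropic n=1.53: T₂ = T₁(V₁/V₂)^(n−1) = 305×(3.18)^0.53 = 564 K; P₂ = P₁(V₁/V₂)^n = 1580 kPa.
For an ideal gas ΔU = nCvΔT with Cv = R/(γ−1) = 27.7 J/(mol·K).
ΔU = 5.27×27.7×(564−305) = 37800 J.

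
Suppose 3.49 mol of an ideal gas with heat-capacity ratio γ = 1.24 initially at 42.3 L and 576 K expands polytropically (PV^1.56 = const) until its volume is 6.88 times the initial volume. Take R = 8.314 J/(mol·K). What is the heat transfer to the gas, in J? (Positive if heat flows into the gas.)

-26300 J

P₁ = nRT₁/V₁ = 3.49×8.314×576/42.3 = 395 kPa.
Polytropic n=1.56: T₂ = T₁(V₁/V₂)^(n−1) = 576×(0.145)^0.56 = 196 K; P₂ = P₁(V₁/V₂)^n = 19.5 kPa.
W = (P₁V₁−P₂V₂)/(n−1) = (395×42.3−19.5×291)/0.56 = 19700 J.
ΔU = nCvΔT = 3.49×34.6×(196−576) = -46000 J.
Q = ΔU + W = -26300 J.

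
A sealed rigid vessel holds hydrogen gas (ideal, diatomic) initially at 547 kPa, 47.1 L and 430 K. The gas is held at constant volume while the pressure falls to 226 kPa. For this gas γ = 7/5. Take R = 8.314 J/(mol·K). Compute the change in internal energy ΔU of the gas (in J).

n = P₁V₁/(RT₁) = 547×47.1/(8.314×430) = 7.21 mol.
Isochoric: V stays 47.1 L; P/T = const ⇒ T₂ = 178 K, P₂ = 226 kPa.
For an ideal gas ΔU = nCvΔT with Cv = (5/2)R = 20.8 J/(mol·K).
ΔU = 7.21×20.8×(178−430) = -37800 J.

-37800 J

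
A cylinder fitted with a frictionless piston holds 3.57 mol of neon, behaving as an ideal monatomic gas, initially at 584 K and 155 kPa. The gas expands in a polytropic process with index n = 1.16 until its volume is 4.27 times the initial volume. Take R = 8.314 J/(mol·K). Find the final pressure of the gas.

V₁ = nRT₁/P₁ = 3.57×8.314×584/155 = 112 L.
Polytropic n=1.16: T₂ = T₁(V₁/V₂)^(n−1) = 584×(0.234)^0.16 = 463 K; P₂ = P₁(V₁/V₂)^n = 28.8 kPa.

28.8 kPa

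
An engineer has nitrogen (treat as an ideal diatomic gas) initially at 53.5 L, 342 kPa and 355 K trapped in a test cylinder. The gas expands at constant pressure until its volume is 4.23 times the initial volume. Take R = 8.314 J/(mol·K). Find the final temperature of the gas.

Isobaric: P stays 342 kPa; V/T = const ⇒ T₂ = 1500 K, V₂ = 226 L.

1500 K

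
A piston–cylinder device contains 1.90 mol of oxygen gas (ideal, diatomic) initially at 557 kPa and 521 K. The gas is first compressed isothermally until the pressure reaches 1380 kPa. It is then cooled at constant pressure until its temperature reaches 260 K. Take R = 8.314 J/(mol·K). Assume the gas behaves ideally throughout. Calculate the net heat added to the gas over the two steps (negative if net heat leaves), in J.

V₁ = nRT₁/P₁ = 1.90×8.314×521/557 = 14.8 L.
Step 1 — Isothermal: T stays 521 K; PV = const ⇒ V₂ = 5.96 L, P₂ = 1380 kPa.
ΔU = 0 (ideal gas, T constant).
W = nRT ln(V₂/V₁) = 1.90×8.314×521×ln(0.404) = -7470 J.
Q = ΔU + W = -7470 J.
State after step 1: P = 1380 kPa, V = 5.96 L, T = 521 K.
Step 2 — Isobaric: P stays 1380 kPa; V/T = const ⇒ T₂ = 260 K, V₂ = 2.98 L.
W = PΔV = 1380×(2.98−5.96) kPa·L = -4120 J.
ΔU = nCvΔT = 1.90×20.8×(260−521) = -10300 J.
Q = ΔU + W = nCpΔT = -14400 J.
Net over both steps: W = -11600 J, Q = -21900 J, ΔU = -10300 J.

-21900 J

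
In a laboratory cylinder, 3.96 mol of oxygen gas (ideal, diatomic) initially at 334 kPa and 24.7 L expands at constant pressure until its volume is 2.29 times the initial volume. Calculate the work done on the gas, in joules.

-10600 J

T₁ = P₁V₁/(nR) = 334×24.7/(3.96×8.314) = 251 K.
Isobaric: P stays 334 kPa; V/T = const ⇒ T₂ = 574 K, V₂ = 56.6 L.
W = PΔV = 334×(56.6−24.7) kPa·L = 10600 J.
Work done on the gas = −W_by = -10600 J.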